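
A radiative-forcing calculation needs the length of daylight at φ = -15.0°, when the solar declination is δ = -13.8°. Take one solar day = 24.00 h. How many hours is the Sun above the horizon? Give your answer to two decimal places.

12.50 h

cos H₀ = −tan φ · tan δ = −tan(-15.0°) × tan(-13.800°) = -0.0658, so H₀ = 1.6367 rad = 93.77°.
Daylight = 2H₀/(2π) × 24.00 h = (1.6367/π) × 24.00 = 12.50 h.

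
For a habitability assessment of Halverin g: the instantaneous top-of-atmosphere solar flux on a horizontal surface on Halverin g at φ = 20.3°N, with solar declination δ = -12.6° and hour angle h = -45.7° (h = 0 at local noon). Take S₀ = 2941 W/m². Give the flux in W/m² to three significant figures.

1.66e+03 W/m²

cos θ_z = sin φ sin δ + cos φ cos δ cos h = -0.075682 + 0.639261 = 0.563579.
Flux = S₀ · cos θ_z = 2941 × 0.563579 = 1657 W/m².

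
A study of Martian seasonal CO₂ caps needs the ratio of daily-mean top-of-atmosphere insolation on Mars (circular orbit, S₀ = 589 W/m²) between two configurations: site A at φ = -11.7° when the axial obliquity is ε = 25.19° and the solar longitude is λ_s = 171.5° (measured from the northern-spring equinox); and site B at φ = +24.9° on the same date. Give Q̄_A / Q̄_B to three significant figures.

Q̄_A / Q̄_B ≈ 1.01

— Configuration A (φ=-11.7°):
Solar declination: sin δ = sin ε · sin λ_s = sin 25.19° × sin 171.5° = 0.06291, so δ = +3.607°.
cos H₀ = −tan(-11.7°) tan(+3.607°) = 0.0131, H₀ = 1.5577 rad.
Bracket: H₀ sin φ sin δ + cos φ cos δ sin H₀ = 1.5577×-0.20279×0.06291 + 0.97922×0.99802×0.99991 = -0.019872 + 0.977193 = 0.957321.
Q̄ = (S₀/π) × [bracket] = (589/π) × 0.957321 = 179.48 W/m².
— Configuration B (φ=+24.9°):
cos H₀ = −tan(+24.9°) tan(+3.607°) = -0.0293, H₀ = 1.6001 rad.
Bracket: H₀ sin φ sin δ + cos φ cos δ sin H₀ = 1.6001×0.42104×0.06291 + 0.90704×0.99802×0.99957 = 0.042383 + 0.904855 = 0.947238.
Q̄ = (S₀/π) × [bracket] = (589/π) × 0.947238 = 177.59 W/m².
Ratio Q̄_A / Q̄_B = 179.48 / 177.59 = 1.011.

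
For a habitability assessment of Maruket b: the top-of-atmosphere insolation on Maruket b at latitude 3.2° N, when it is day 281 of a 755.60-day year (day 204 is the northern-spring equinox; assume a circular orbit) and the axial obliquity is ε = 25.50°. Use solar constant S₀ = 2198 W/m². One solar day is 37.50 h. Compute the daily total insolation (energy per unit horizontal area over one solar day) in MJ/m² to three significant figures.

Solar longitude: λ_s = 360° × (281 − 204)/755.60 = 36.686°.
sin δ = sin 25.50° × sin 36.686° = 0.25720, so δ = +14.904°.
cos H₀ = −tan(+3.2°) tan(+14.904°) = -0.0149, H₀ = 1.5857 rad.
Bracket: H₀ sin φ sin δ + cos φ cos δ sin H₀ = 1.5857×0.05582×0.25720 + 0.99844×0.96636×0.99989 = 0.022766 + 0.964746 = 0.987512.
Q̄ = (S₀/π) × [bracket] = (2198/π) × 0.987512 = 690.91 W/m².
Daily total = Q̄ × 37.50 h × 3600 s/h = 690.91 × 37.50 × 3600 / 10⁶ = 93.27 MJ/m².

93.3 MJ/m²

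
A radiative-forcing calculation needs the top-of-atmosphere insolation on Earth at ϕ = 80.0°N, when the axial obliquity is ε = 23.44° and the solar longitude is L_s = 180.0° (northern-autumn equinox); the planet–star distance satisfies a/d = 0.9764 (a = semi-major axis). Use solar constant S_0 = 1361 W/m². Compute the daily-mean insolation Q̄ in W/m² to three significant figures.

Solar declination: sin δ = sin ε · sin L_s = sin 23.44° × sin 180.0° = 0.00000, so δ = +0.000°.
cos h₀ = −tan(+80.0°) tan(+0.000°) = -0.0000, h₀ = 1.5708 rad.
Bracket: h₀ sin ϕ sin δ + cos ϕ cos δ sin h₀ = 1.5708×0.98481×0.00000 + 0.17365×1.00000×1.00000 = 0.000000 + 0.173650 = 0.173650.
Inverse-square distance factor (a/d)² = 0.9764² = 0.953357.
Q̄ = (S_0/π) × 0.953357 × [bracket] = (1361/π) × 0.953357 × 0.173650 = 71.72 W/m².

Q̄ ≈ 71.7 W/m²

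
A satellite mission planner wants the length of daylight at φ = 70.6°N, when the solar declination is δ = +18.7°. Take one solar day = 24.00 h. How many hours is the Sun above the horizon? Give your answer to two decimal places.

21.86 h

cos H₀ = −tan φ · tan δ = −tan(+70.6°) × tan(+18.700°) = -0.9612, so H₀ = 2.8620 rad = 163.98°.
Daylight = 2H₀/(2π) × 24.00 h = (2.8620/π) × 24.00 = 21.86 h.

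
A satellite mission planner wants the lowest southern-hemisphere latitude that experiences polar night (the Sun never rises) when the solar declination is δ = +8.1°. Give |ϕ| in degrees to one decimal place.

|ϕ| = 81.9°

Polar night requires cos h₀ = −tan ϕ tan δ ≥ 1, i.e. tan ϕ tan δ ≤ −1.
The boundary is |tan ϕ| · |tan δ| = 1, so |ϕ| = 90° − |δ| = 90° − 8.1° = 81.9° in the southern hemisphere.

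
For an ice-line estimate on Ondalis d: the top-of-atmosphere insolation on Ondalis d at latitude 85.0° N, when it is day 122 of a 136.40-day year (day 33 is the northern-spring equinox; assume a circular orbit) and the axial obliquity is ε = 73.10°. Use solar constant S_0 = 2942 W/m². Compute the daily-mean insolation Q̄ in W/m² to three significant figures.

Q̄ ≈ 0.00 W/m²

Solar longitude: L_s = 360° × (122 − 33)/136.40 = 234.897°.
sin δ = sin 73.10° × sin 234.897° = -0.78279, so δ = -51.517°.
cos h₀ = −tan(+85.0°) tan(-51.517°) = 14.3782 ≥ 1 ⇒ polar night, h₀ = 0 and Q̄ = 0.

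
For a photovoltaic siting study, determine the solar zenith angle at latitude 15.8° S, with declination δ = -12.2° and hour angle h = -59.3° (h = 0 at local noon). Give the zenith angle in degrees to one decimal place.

θ_z = 57.5°

cos θ_z = sin φ sin δ + cos φ cos δ cos h = 0.057540 + 0.480159 = 0.537699.
θ_z = arccos(0.537699) = 57.5°.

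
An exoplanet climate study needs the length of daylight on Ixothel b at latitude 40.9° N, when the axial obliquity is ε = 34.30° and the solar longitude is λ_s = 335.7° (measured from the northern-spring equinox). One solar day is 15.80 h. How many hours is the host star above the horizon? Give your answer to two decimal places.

Solar declination: sin δ = sin ε · sin λ_s = sin 34.30° × sin 335.7° = -0.23190, so δ = -13.409°.
cos H₀ = −tan φ · tan δ = −tan(+40.9°) × tan(-13.409°) = 0.2065, so H₀ = 1.3628 rad = 78.08°.
Daylight = 2H₀/(2π) × 15.80 h = (1.3628/π) × 15.80 = 6.85 h.

6.85 h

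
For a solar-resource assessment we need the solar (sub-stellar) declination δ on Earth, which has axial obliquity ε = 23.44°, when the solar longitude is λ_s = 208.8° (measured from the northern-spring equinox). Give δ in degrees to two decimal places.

δ = -11.05°

sin δ = sin ε · sin λ_s = sin 23.44° × sin 208.8° = -0.191636.
δ = arcsin(-0.191636) = -11.05°.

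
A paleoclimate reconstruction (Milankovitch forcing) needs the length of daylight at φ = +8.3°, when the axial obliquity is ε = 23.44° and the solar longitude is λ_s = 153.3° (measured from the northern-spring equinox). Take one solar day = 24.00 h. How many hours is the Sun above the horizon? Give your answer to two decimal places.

12.20 h

Solar declination: sin δ = sin ε · sin λ_s = sin 23.44° × sin 153.3° = 0.17873, so δ = +10.296°.
cos H₀ = −tan φ · tan δ = −tan(+8.3°) × tan(+10.296°) = -0.0265, so H₀ = 1.5973 rad = 91.52°.
Daylight = 2H₀/(2π) × 24.00 h = (1.5973/π) × 24.00 = 12.20 h.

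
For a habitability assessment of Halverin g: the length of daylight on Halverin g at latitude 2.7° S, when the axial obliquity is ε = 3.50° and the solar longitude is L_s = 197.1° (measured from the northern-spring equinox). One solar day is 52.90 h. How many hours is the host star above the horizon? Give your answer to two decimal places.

Solar declination: sin δ = sin ε · sin L_s = sin 3.50° × sin 197.1° = -0.01795, so δ = -1.029°.
cos h₀ = −tan ϕ · tan δ = −tan(-2.7°) × tan(-1.029°) = -0.0008, so h₀ = 1.5716 rad = 90.05°.
Daylight = 2h₀/(2π) × 52.90 h = (1.5716/π) × 52.90 = 26.46 h.

26.46 h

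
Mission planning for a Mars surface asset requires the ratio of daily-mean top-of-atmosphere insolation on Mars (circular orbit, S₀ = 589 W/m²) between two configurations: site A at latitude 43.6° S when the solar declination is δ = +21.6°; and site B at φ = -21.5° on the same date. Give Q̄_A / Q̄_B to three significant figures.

— Configuration A (φ=-43.6°):
cos H₀ = −tan(-43.6°) tan(+21.600°) = 0.3770, H₀ = 1.1842 rad.
Bracket: H₀ sin φ sin δ + cos φ cos δ sin H₀ = 1.1842×-0.68962×0.36812 + 0.72417×0.92978×0.92620 = -0.300624 + 0.623628 = 0.323004.
Q̄ = (S₀/π) × [bracket] = (589/π) × 0.323004 = 60.558 W/m².
— Configuration B (φ=-21.5°):
cos H₀ = −tan(-21.5°) tan(+21.600°) = 0.1560, H₀ = 1.4142 rad.
Bracket: H₀ sin φ sin δ + cos φ cos δ sin H₀ = 1.4142×-0.36650×0.36812 + 0.93042×0.92978×0.98776 = -0.190798 + 0.854497 = 0.663699.
Q̄ = (S₀/π) × [bracket] = (589/π) × 0.663699 = 124.43 W/m².
Ratio Q̄_A / Q̄_B = 60.558 / 124.43 = 0.4867.

Q̄_A / Q̄_B ≈ 0.487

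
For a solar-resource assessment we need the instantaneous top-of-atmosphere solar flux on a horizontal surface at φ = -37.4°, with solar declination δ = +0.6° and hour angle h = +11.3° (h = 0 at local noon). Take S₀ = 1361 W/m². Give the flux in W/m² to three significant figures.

cos θ_z = sin φ sin δ + cos φ cos δ cos h = -0.006360 + 0.778972 = 0.772612.
Flux = S₀ · cos θ_z = 1361 × 0.772612 = 1052 W/m².

1.05e+03 W/m²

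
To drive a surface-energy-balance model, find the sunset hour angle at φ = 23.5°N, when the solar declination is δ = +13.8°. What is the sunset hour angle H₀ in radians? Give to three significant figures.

cos H₀ = −tan φ · tan δ = −tan(+23.5°) × tan(+13.800°) = -0.1068, so H₀ = 1.6778 rad = 96.13°.

H₀ = 1.68 rad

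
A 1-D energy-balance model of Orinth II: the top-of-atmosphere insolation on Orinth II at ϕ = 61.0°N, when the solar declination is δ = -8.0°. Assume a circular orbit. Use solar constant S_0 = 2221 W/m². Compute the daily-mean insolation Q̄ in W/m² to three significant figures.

Q̄ ≈ 215 W/m²

cos h₀ = −tan(+61.0°) tan(-8.000°) = 0.2535, h₀ = 1.3145 rad.
Bracket: h₀ sin ϕ sin δ + cos ϕ cos δ sin h₀ = 1.3145×0.87462×-0.13917 + 0.48481×0.99027×0.96732 = -0.160002 + 0.464403 = 0.304401.
Q̄ = (S_0/π) × [bracket] = (2221/π) × 0.304401 = 215.2 W/m².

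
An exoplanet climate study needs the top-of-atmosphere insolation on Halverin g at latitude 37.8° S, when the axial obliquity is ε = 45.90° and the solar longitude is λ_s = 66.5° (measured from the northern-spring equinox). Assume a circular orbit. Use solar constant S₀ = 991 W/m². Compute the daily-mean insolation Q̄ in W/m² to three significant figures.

Q̄ ≈ 32.7 W/m²

Solar declination: sin δ = sin ε · sin λ_s = sin 45.90° × sin 66.5° = 0.65856, so δ = +41.191°.
cos H₀ = −tan(-37.8°) tan(+41.191°) = 0.6788, H₀ = 0.8246 rad.
Bracket: H₀ sin φ sin δ + cos φ cos δ sin H₀ = 0.8246×-0.61291×0.65856 + 0.79016×0.75252×0.73430 = -0.332840 + 0.436623 = 0.103783.
Q̄ = (S₀/π) × [bracket] = (991/π) × 0.103783 = 32.74 W/m².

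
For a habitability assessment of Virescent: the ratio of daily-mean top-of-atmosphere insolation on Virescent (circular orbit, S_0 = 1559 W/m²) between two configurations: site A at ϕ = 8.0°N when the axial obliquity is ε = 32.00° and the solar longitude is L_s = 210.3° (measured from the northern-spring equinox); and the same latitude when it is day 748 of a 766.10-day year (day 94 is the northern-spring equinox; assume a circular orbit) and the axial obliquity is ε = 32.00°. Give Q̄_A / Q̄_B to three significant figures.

Q̄_A / Q̄_B ≈ 1.11

— Configuration A (ϕ=+8.0°):
Solar declination: sin δ = sin ε · sin L_s = sin 32.00° × sin 210.3° = -0.26736, so δ = -15.507°.
cos h₀ = −tan(+8.0°) tan(-15.507°) = 0.0390, h₀ = 1.5318 rad.
Bracket: h₀ sin ϕ sin δ + cos ϕ cos δ sin h₀ = 1.5318×0.13917×-0.26736 + 0.99027×0.96360×0.99924 = -0.056996 + 0.953499 = 0.896503.
Q̄ = (S_0/π) × [bracket] = (1559/π) × 0.896503 = 444.89 W/m².
— Configuration B (ϕ=+8.0°):
Solar longitude: L_s = 360° × (748 − 94)/766.10 = 307.323°.
sin δ = sin 32.00° × sin 307.323° = -0.42141, so δ = -24.924°.
cos h₀ = −tan(+8.0°) tan(-24.924°) = 0.0653, h₀ = 1.5054 rad.
Bracket: h₀ sin ϕ sin δ + cos ϕ cos δ sin h₀ = 1.5054×0.13917×-0.42141 + 0.99027×0.90687×0.99787 = -0.088288 + 0.896133 = 0.807845.
Q̄ = (S_0/π) × [bracket] = (1559/π) × 0.807845 = 400.89 W/m².
Ratio Q̄_A / Q̄_B = 444.89 / 400.89 = 1.110.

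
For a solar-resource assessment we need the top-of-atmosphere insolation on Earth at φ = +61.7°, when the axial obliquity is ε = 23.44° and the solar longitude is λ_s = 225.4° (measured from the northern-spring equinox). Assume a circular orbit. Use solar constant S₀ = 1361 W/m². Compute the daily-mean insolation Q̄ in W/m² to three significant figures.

Solar declination: sin δ = sin ε · sin λ_s = sin 23.44° × sin 225.4° = -0.28324, so δ = -16.453°.
cos H₀ = −tan(+61.7°) tan(-16.453°) = 0.5485, H₀ = 0.9902 rad.
Bracket: H₀ sin φ sin δ + cos φ cos δ sin H₀ = 0.9902×0.88048×-0.28324 + 0.47409×0.95905×0.83616 = -0.246943 + 0.380182 = 0.133239.
Q̄ = (S₀/π) × [bracket] = (1361/π) × 0.133239 = 57.72 W/m².

Q̄ ≈ 57.7 W/m²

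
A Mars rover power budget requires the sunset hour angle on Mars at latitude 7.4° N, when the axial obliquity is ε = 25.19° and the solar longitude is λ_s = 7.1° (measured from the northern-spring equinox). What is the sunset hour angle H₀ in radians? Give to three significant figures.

Solar declination: sin δ = sin ε · sin λ_s = sin 25.19° × sin 7.1° = 0.05261, so δ = +3.016°.
cos H₀ = −tan φ · tan δ = −tan(+7.4°) × tan(+3.016°) = -0.0068, so H₀ = 1.5776 rad = 90.39°.

H₀ = 1.58 rad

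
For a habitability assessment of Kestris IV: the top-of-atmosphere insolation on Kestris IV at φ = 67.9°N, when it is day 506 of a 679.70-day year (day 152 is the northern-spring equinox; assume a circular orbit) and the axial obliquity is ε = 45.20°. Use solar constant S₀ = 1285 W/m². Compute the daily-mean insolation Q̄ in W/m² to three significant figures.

Q̄ ≈ 102 W/m²

Solar longitude: λ_s = 360° × (506 − 152)/679.70 = 187.494°.
sin δ = sin 45.20° × sin 187.494° = -0.09255, so δ = -5.310°.
cos H₀ = −tan(+67.9°) tan(-5.310°) = 0.2289, H₀ = 1.3398 rad.
Bracket: H₀ sin φ sin δ + cos φ cos δ sin H₀ = 1.3398×0.92653×-0.09255 + 0.37622×0.99571×0.97345 = -0.114888 + 0.364660 = 0.249772.
Q̄ = (S₀/π) × [bracket] = (1285/π) × 0.249772 = 102.2 W/m².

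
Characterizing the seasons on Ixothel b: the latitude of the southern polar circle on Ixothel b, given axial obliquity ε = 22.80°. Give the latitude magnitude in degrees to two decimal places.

The polar circle is the lowest latitude that experiences at least one full rotation of continuous darkness at the northern-summer solstice; it lies at |φ| = 90° − ε = 90° − 22.80° = 67.20°.

67.20°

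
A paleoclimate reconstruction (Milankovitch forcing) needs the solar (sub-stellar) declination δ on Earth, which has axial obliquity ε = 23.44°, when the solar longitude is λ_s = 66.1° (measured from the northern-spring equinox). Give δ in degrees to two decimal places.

δ = +21.33°

sin δ = sin ε · sin λ_s = sin 23.44° × sin 66.1° = 0.363680.
δ = arcsin(0.363680) = +21.33°.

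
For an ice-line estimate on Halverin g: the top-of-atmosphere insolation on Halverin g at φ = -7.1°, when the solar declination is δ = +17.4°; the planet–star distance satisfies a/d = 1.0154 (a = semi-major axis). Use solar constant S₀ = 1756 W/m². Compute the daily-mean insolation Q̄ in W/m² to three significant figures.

cos H₀ = −tan(-7.1°) tan(+17.400°) = 0.0390, H₀ = 1.5318 rad.
Bracket: H₀ sin φ sin δ + cos φ cos δ sin H₀ = 1.5318×-0.12360×0.29904 + 0.99233×0.95424×0.99924 = -0.056617 + 0.946201 = 0.889584.
Inverse-square distance factor (a/d)² = 1.0154² = 1.031037.
Q̄ = (S₀/π) × 1.031037 × [bracket] = (1756/π) × 1.031037 × 0.889584 = 512.7 W/m².

Q̄ ≈ 513 W/m²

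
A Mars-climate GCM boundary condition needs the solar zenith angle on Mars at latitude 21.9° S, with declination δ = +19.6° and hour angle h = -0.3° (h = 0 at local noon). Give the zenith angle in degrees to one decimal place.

θ_z = 41.5°

cos θ_z = sin φ sin δ + cos φ cos δ cos h = -0.125119 + 0.874063 = 0.748944.
θ_z = arccos(0.748944) = 41.5°.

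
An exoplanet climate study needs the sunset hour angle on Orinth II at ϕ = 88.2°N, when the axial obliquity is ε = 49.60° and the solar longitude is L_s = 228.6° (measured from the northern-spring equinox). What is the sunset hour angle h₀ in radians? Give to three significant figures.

h₀ = 0.00 rad

Solar declination: sin δ = sin ε · sin L_s = sin 49.60° × sin 228.6° = -0.57124, so δ = -34.837°.
cos h₀ = −tan ϕ · tan δ = 22.1460 ≥ 1, so the host star never rises (polar night) and h₀ = 0.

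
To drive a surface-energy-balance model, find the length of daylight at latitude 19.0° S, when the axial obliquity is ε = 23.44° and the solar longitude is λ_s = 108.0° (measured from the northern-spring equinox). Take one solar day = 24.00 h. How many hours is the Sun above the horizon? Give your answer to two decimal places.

Solar declination: sin δ = sin ε · sin λ_s = sin 23.44° × sin 108.0° = 0.37832, so δ = +22.230°.
cos H₀ = −tan φ · tan δ = −tan(-19.0°) × tan(+22.230°) = 0.1407, so H₀ = 1.4296 rad = 81.91°.
Daylight = 2H₀/(2π) × 24.00 h = (1.4296/π) × 24.00 = 10.92 h.

10.92 h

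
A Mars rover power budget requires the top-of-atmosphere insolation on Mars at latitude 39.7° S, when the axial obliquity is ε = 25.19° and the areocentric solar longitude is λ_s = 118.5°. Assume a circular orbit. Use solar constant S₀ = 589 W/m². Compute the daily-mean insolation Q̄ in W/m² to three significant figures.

Q̄ ≈ 71.0 W/m²

sin δ = sin 25.19° × sin 118.5° = 0.37404, so δ = +21.965°.
cos H₀ = −tan(-39.7°) tan(+21.965°) = 0.3348, H₀ = 1.2294 rad.
Bracket: H₀ sin φ sin δ + cos φ cos δ sin H₀ = 1.2294×-0.63877×0.37404 + 0.76940×0.92741×0.94227 = -0.293735 + 0.672356 = 0.378621.
Q̄ = (S₀/π) × [bracket] = (589/π) × 0.378621 = 70.99 W/m².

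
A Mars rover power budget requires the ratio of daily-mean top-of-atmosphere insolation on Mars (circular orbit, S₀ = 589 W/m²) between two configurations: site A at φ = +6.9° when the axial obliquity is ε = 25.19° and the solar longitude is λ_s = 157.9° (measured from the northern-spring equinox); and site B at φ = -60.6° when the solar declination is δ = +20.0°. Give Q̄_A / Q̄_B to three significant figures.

Q̄_A / Q̄_B ≈ 10.8

— Configuration A (φ=+6.9°):
Solar declination: sin δ = sin ε · sin λ_s = sin 25.19° × sin 157.9° = 0.16013, so δ = +9.214°.
cos H₀ = −tan(+6.9°) tan(+9.214°) = -0.0196, H₀ = 1.5904 rad.
Bracket: H₀ sin φ sin δ + cos φ cos δ sin H₀ = 1.5904×0.12014×0.16013 + 0.99276×0.98710×0.99981 = 0.030596 + 0.979767 = 1.010363.
Q̄ = (S₀/π) × [bracket] = (589/π) × 1.010363 = 189.43 W/m².
— Configuration B (φ=-60.6°):
cos H₀ = −tan(-60.6°) tan(+20.000°) = 0.6459, H₀ = 0.8685 rad.
Bracket: H₀ sin φ sin δ + cos φ cos δ sin H₀ = 0.8685×-0.87121×0.34202 + 0.49090×0.93969×0.76339 = -0.258788 + 0.352147 = 0.093359.
Q̄ = (S₀/π) × [bracket] = (589/π) × 0.093359 = 17.503 W/m².
Ratio Q̄_A / Q̄_B = 189.43 / 17.503 = 10.82.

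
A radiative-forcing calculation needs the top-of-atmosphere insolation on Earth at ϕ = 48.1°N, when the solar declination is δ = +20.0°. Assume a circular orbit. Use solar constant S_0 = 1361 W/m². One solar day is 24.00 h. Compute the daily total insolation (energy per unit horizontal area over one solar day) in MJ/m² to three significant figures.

cos h₀ = −tan(+48.1°) tan(+20.000°) = -0.4057, h₀ = 1.9885 rad.
Bracket: h₀ sin ϕ sin δ + cos ϕ cos δ sin h₀ = 1.9885×0.74431×0.34202 + 0.66783×0.93969×0.91403 = 0.506210 + 0.573602 = 1.079812.
Q̄ = (S_0/π) × [bracket] = (1361/π) × 1.079812 = 467.80 W/m².
Daily total = Q̄ × 24.00 h × 3600 s/h = 467.80 × 24.00 × 3600 / 10⁶ = 40.42 MJ/m².

40.4 MJ/m²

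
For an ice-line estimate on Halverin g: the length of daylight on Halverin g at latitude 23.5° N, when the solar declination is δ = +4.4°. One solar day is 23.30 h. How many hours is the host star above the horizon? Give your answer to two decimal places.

cos h₀ = −tan ϕ · tan δ = −tan(+23.5°) × tan(+4.400°) = -0.0335, so h₀ = 1.6043 rad = 91.92°.
Daylight = 2h₀/(2π) × 23.30 h = (1.6043/π) × 23.30 = 11.90 h.

11.90 h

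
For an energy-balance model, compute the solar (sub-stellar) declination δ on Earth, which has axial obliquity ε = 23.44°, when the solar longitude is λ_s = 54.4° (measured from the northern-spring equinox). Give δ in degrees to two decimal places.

δ = +18.87°

sin δ = sin ε · sin λ_s = sin 23.44° × sin 54.4° = 0.323442.
δ = arcsin(0.323442) = +18.87°.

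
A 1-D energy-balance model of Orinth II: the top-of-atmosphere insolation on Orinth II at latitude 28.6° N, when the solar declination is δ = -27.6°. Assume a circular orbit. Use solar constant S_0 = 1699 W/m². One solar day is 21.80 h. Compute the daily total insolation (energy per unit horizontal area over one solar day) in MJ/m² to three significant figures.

19.6 MJ/m²

cos h₀ = −tan(+28.6°) tan(-27.600°) = 0.2850, h₀ = 1.2818 rad.
Bracket: h₀ sin ϕ sin δ + cos ϕ cos δ sin h₀ = 1.2818×0.47869×-0.46330 + 0.87798×0.88620×0.95852 = -0.284274 + 0.745792 = 0.461518.
Q̄ = (S_0/π) × [bracket] = (1699/π) × 0.461518 = 249.59 W/m².
Daily total = Q̄ × 21.80 h × 3600 s/h = 249.59 × 21.80 × 3600 / 10⁶ = 19.59 MJ/m².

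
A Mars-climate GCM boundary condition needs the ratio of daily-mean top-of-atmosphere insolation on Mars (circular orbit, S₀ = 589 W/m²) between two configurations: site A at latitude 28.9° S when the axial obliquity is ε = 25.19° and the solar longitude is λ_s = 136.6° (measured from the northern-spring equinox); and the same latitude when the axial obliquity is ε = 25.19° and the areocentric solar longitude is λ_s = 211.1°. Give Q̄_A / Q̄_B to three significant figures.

Q̄_A / Q̄_B ≈ 0.610

— Configuration A (φ=-28.9°):
Solar declination: sin δ = sin ε · sin λ_s = sin 25.19° × sin 136.6° = 0.29244, so δ = +17.004°.
cos H₀ = −tan(-28.9°) tan(+17.004°) = 0.1688, H₀ = 1.4012 rad.
Bracket: H₀ sin φ sin δ + cos φ cos δ sin H₀ = 1.4012×-0.48328×0.29244 + 0.87546×0.95628×0.98565 = -0.198032 + 0.825171 = 0.627139.
Q̄ = (S₀/π) × [bracket] = (589/π) × 0.627139 = 117.58 W/m².
— Configuration B (φ=-28.9°):
sin δ = sin 25.19° × sin 211.1° = -0.21985, so δ = -12.700°.
cos H₀ = −tan(-28.9°) tan(-12.700°) = -0.1244, H₀ = 1.6955 rad.
Bracket: H₀ sin φ sin δ + cos φ cos δ sin H₀ = 1.6955×-0.48328×-0.21985 + 0.87546×0.97553×0.99223 = 0.180145 + 0.847402 = 1.027547.
Q̄ = (S₀/π) × [bracket] = (589/π) × 1.027547 = 192.65 W/m².
Ratio Q̄_A / Q̄_B = 117.58 / 192.65 = 0.6103.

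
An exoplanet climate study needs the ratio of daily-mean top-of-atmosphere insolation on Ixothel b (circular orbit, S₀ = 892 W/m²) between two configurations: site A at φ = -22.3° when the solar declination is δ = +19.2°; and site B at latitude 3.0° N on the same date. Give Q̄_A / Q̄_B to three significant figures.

— Configuration A (φ=-22.3°):
cos H₀ = −tan(-22.3°) tan(+19.200°) = 0.1428, H₀ = 1.4275 rad.
Bracket: H₀ sin φ sin δ + cos φ cos δ sin H₀ = 1.4275×-0.37946×0.32887 + 0.92521×0.94438×0.98975 = -0.178142 + 0.864794 = 0.686652.
Q̄ = (S₀/π) × [bracket] = (892/π) × 0.686652 = 194.96 W/m².
— Configuration B (φ=+3.0°):
cos H₀ = −tan(+3.0°) tan(+19.200°) = -0.0183, H₀ = 1.5890 rad.
Bracket: H₀ sin φ sin δ + cos φ cos δ sin H₀ = 1.5890×0.05234×0.32887 + 0.99863×0.94438×0.99983 = 0.027352 + 0.942926 = 0.970278.
Q̄ = (S₀/π) × [bracket] = (892/π) × 0.970278 = 275.49 W/m².
Ratio Q̄_A / Q̄_B = 194.96 / 275.49 = 0.7077.

Q̄_A / Q̄_B ≈ 0.708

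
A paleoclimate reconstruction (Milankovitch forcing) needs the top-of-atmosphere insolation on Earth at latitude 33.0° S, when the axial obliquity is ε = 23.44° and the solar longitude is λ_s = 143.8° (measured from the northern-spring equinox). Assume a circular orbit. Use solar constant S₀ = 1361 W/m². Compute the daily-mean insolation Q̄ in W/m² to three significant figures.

Q̄ ≈ 270 W/m²

Solar declination: sin δ = sin ε · sin λ_s = sin 23.44° × sin 143.8° = 0.23494, so δ = +13.588°.
cos H₀ = −tan(-33.0°) tan(+13.588°) = 0.1570, H₀ = 1.4132 rad.
Bracket: H₀ sin φ sin δ + cos φ cos δ sin H₀ = 1.4132×-0.54464×0.23494 + 0.83867×0.97201×0.98760 = -0.180830 + 0.805087 = 0.624257.
Q̄ = (S₀/π) × [bracket] = (1361/π) × 0.624257 = 270.4 W/m².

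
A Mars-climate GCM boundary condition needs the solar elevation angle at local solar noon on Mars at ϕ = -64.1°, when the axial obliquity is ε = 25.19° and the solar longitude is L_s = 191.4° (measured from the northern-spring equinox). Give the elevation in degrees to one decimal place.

Solar declination: sin δ = sin ε · sin L_s = sin 25.19° × sin 191.4° = -0.08413, so δ = -4.826°.
At local noon the hour angle is zero, so the zenith angle equals |ϕ − δ| = |-64.1° − (-4.826°)| = 59.274°.
Elevation = 90° − 59.274° = 30.7°.

30.7°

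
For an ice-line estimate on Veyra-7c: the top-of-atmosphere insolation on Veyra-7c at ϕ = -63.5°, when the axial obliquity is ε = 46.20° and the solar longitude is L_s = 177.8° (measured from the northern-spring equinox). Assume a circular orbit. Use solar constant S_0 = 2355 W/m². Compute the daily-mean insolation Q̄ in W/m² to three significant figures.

Q̄ ≈ 306 W/m²

Solar declination: sin δ = sin ε · sin L_s = sin 46.20° × sin 177.8° = 0.02771, so δ = +1.588°.
cos h₀ = −tan(-63.5°) tan(+1.588°) = 0.0556, h₀ = 1.5152 rad.
Bracket: h₀ sin ϕ sin δ + cos ϕ cos δ sin h₀ = 1.5152×-0.89493×0.02771 + 0.44620×0.99962×0.99845 = -0.037575 + 0.445339 = 0.407764.
Q̄ = (S_0/π) × [bracket] = (2355/π) × 0.407764 = 305.7 W/m².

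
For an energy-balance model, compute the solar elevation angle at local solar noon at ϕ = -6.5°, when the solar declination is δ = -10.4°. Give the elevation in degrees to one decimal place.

At local noon the hour angle is zero, so the zenith angle equals |ϕ − δ| = |-6.5° − (-10.400°)| = 3.900°.
Elevation = 90° − 3.900° = 86.1°.

86.1°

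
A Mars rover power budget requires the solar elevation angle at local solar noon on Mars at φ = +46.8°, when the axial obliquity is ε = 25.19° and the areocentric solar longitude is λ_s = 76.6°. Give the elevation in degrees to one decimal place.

sin δ = sin 25.19° × sin 76.6° = 0.41403, so δ = +24.459°.
At local noon the hour angle is zero, so the zenith angle equals |φ − δ| = |+46.8° − (+24.459°)| = 22.341°.
Elevation = 90° − 22.341° = 67.7°.

67.7°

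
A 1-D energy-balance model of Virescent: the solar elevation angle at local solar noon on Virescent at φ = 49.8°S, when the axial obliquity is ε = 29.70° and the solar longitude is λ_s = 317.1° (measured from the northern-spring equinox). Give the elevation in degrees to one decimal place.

59.9°

Solar declination: sin δ = sin ε · sin λ_s = sin 29.70° × sin 317.1° = -0.33727, so δ = -19.711°.
At local noon the hour angle is zero, so the zenith angle equals |φ − δ| = |-49.8° − (-19.711°)| = 30.089°.
Elevation = 90° − 30.089° = 59.9°.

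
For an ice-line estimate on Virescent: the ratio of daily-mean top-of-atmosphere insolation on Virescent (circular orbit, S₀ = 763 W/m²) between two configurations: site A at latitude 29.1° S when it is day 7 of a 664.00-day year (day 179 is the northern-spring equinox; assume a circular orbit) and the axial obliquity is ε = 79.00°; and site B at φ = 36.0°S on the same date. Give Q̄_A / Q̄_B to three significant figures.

— Configuration A (φ=-29.1°):
Solar longitude: λ_s = 360° × (7 − 179)/664.00 = -93.253°, i.e. -93.253° + 360° = 266.747°.
sin δ = sin 79.00° × sin 266.747° = -0.98005, so δ = -78.535°.
cos H₀ = −tan(-29.1°) tan(-78.535°) = -2.7443 ≤ −1 ⇒ polar day, H₀ = π.
Bracket: H₀ sin φ sin δ + cos φ cos δ sin H₀ = 3.1416×-0.48634×-0.98005 + 0.87377×0.19877×0.00000 = 1.497404 + 0.000000 = 1.497404.
Q̄ = (S₀/π) × [bracket] = (763/π) × 1.497404 = 363.68 W/m².
— Configuration B (φ=-36.0°):
cos H₀ = −tan(-36.0°) tan(-78.535°) = -3.5822 ≤ −1 ⇒ polar day, H₀ = π.
Bracket: H₀ sin φ sin δ + cos φ cos δ sin H₀ = 3.1416×-0.58779×-0.98005 + 0.80902×0.19877×0.00000 = 1.809761 + 0.000000 = 1.809761.
Q̄ = (S₀/π) × [bracket] = (763/π) × 1.809761 = 439.54 W/m².
Ratio Q̄_A / Q̄_B = 363.68 / 439.54 = 0.8274.

Q̄_A / Q̄_B ≈ 0.827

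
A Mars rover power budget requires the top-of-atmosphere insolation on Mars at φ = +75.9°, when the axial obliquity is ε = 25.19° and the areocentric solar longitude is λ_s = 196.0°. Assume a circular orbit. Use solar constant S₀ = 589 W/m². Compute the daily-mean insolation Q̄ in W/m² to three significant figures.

Q̄ ≈ 17.0 W/m²

sin δ = sin 25.19° × sin 196.0° = -0.11732, so δ = -6.737°.
cos H₀ = −tan(+75.9°) tan(-6.737°) = 0.4703, H₀ = 1.0812 rad.
Bracket: H₀ sin φ sin δ + cos φ cos δ sin H₀ = 1.0812×0.96987×-0.11732 + 0.24362×0.99309×0.88250 = -0.123025 + 0.213509 = 0.090484.
Q̄ = (S₀/π) × [bracket] = (589/π) × 0.090484 = 16.96 W/m².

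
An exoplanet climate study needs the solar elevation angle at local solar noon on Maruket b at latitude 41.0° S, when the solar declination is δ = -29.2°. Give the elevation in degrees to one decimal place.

At local noon the hour angle is zero, so the zenith angle equals |φ − δ| = |-41.0° − (-29.200°)| = 11.800°.
Elevation = 90° − 11.800° = 78.2°.

78.2°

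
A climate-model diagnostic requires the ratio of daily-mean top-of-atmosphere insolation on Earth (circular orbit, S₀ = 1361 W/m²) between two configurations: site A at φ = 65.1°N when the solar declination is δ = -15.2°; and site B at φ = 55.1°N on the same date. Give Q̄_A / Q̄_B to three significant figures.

— Configuration A (φ=+65.1°):
cos H₀ = −tan(+65.1°) tan(-15.200°) = 0.5853, H₀ = 0.9455 rad.
Bracket: H₀ sin φ sin δ + cos φ cos δ sin H₀ = 0.9455×0.90704×-0.26219 + 0.42104×0.96502×0.81081 = -0.224856 + 0.329442 = 0.104586.
Q̄ = (S₀/π) × [bracket] = (1361/π) × 0.104586 = 45.309 W/m².
— Configuration B (φ=+55.1°):
cos H₀ = −tan(+55.1°) tan(-15.200°) = 0.3895, H₀ = 1.1707 rad.
Bracket: H₀ sin φ sin δ + cos φ cos δ sin H₀ = 1.1707×0.82015×-0.26219 + 0.57215×0.96502×0.92104 = -0.251742 + 0.508540 = 0.256798.
Q̄ = (S₀/π) × [bracket] = (1361/π) × 0.256798 = 111.25 W/m².
Ratio Q̄_A / Q̄_B = 45.309 / 111.25 = 0.4073.

Q̄_A / Q̄_B ≈ 0.407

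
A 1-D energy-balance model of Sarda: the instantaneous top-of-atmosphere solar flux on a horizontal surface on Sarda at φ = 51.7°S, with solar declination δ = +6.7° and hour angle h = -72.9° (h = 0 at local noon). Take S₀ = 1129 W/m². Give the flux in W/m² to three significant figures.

cos θ_z = sin φ sin δ + cos φ cos δ cos h = -0.091560 + 0.180995 = 0.089435.
Flux = S₀ · cos θ_z = 1129 × 0.089435 = 101.0 W/m².

101 W/m²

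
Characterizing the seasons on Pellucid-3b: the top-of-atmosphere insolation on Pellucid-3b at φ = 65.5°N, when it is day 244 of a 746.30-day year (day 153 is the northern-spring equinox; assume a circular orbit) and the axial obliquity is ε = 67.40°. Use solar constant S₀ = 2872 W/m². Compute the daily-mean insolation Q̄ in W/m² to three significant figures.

Q̄ ≈ 1.67e+03 W/m²

Solar longitude: λ_s = 360° × (244 − 153)/746.30 = 43.897°.
sin δ = sin 67.40° × sin 43.897° = 0.64012, so δ = +39.800°.
cos H₀ = −tan(+65.5°) tan(+39.800°) = -1.8283 ≤ −1 ⇒ polar day, H₀ = π.
Bracket: H₀ sin φ sin δ + cos φ cos δ sin H₀ = 3.1416×0.90996×0.64012 + 0.41469×0.76828×0.00000 = 1.829930 + 0.000000 = 1.829930.
Q̄ = (S₀/π) × [bracket] = (2872/π) × 1.829930 = 1673 W/m².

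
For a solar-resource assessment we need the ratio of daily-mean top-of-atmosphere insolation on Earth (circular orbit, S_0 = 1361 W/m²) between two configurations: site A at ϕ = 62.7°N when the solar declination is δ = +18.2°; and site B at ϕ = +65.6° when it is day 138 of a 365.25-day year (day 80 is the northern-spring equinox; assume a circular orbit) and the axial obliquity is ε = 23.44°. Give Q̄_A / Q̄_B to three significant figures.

Q̄_A / Q̄_B ≈ 0.969

— Configuration A (ϕ=+62.7°):
cos h₀ = −tan(+62.7°) tan(+18.200°) = -0.6370, h₀ = 2.2614 rad.
Bracket: h₀ sin ϕ sin δ + cos ϕ cos δ sin h₀ = 2.2614×0.88862×0.31233 + 0.45865×0.94997×0.77086 = 0.627635 + 0.335867 = 0.963502.
Q̄ = (S_0/π) × [bracket] = (1361/π) × 0.963502 = 417.41 W/m².
— Configuration B (ϕ=+65.6°):
Solar longitude: L_s = 360° × (138 − 80)/365.25 = 57.166°.
sin δ = sin 23.44° × sin 57.166° = 0.33424, so δ = +19.526°.
cos h₀ = −tan(+65.6°) tan(+19.526°) = -0.7818, h₀ = 2.4683 rad.
Bracket: h₀ sin ϕ sin δ + cos ϕ cos δ sin h₀ = 2.4683×0.91068×0.33424 + 0.41310×0.94249×0.62354 = 0.751315 + 0.242771 = 0.994086.
Q̄ = (S_0/π) × [bracket] = (1361/π) × 0.994086 = 430.66 W/m².
Ratio Q̄_A / Q̄_B = 417.41 / 430.66 = 0.9692.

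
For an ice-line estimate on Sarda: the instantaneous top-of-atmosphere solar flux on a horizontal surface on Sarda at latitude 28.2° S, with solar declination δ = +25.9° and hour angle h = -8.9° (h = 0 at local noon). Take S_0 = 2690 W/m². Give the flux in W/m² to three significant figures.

1.55e+03 W/m²

cos θ_z = sin ϕ sin δ + cos ϕ cos δ cos h = -0.206411 + 0.783238 = 0.576827.
Flux = S_0 · cos θ_z = 2690 × 0.576827 = 1552 W/m².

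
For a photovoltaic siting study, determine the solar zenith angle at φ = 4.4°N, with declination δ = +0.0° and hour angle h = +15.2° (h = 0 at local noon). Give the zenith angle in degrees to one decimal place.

θ_z = 15.8°

cos θ_z = sin φ sin δ + cos φ cos δ cos h = 0.000000 + 0.962172 = 0.962172.
θ_z = arccos(0.962172) = 15.8°.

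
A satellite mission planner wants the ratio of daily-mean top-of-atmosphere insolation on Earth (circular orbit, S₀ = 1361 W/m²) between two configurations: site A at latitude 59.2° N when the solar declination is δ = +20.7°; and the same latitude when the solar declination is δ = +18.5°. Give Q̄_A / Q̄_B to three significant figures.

Q̄_A / Q̄_B ≈ 1.06

— Configuration A (φ=+59.2°):
cos H₀ = −tan(+59.2°) tan(+20.700°) = -0.6339, H₀ = 2.2574 rad.
Bracket: H₀ sin φ sin δ + cos φ cos δ sin H₀ = 2.2574×0.85896×0.35347 + 0.51204×0.93544×0.77343 = 0.685384 + 0.370460 = 1.055844.
Q̄ = (S₀/π) × [bracket] = (1361/π) × 1.055844 = 457.41 W/m².
— Configuration B (φ=+59.2°):
cos H₀ = −tan(+59.2°) tan(+18.500°) = -0.5613, H₀ = 2.1667 rad.
Bracket: H₀ sin φ sin δ + cos φ cos δ sin H₀ = 2.1667×0.85896×0.31730 + 0.51204×0.94832×0.82762 = 0.590530 + 0.401874 = 0.992404.
Q̄ = (S₀/π) × [bracket] = (1361/π) × 0.992404 = 429.93 W/m².
Ratio Q̄_A / Q̄_B = 457.41 / 429.93 = 1.064.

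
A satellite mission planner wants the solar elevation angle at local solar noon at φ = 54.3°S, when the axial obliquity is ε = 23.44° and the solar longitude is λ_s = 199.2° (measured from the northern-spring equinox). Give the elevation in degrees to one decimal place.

Solar declination: sin δ = sin ε · sin λ_s = sin 23.44° × sin 199.2° = -0.13082, so δ = -7.517°.
At local noon the hour angle is zero, so the zenith angle equals |φ − δ| = |-54.3° − (-7.517°)| = 46.783°.
Elevation = 90° − 46.783° = 43.2°.

43.2°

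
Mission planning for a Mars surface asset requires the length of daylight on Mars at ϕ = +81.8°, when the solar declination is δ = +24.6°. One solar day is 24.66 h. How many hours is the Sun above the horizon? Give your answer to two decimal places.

24.66 h

Sunrise equation: cos h₀ = −tan ϕ · tan δ = -3.1772 ≤ −1, so the Sun never sets (polar day) and h₀ = π.
Daylight = 2h₀/(2π) × 24.66 h = (3.1416/π) × 24.66 = 24.66 h.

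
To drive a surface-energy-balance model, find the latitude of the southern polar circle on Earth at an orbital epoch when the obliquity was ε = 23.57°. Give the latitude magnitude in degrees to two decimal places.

66.43°

The polar circle is the lowest latitude that experiences at least one full rotation of continuous darkness at the northern-summer solstice; it lies at |φ| = 90° − ε = 90° − 23.57° = 66.43°.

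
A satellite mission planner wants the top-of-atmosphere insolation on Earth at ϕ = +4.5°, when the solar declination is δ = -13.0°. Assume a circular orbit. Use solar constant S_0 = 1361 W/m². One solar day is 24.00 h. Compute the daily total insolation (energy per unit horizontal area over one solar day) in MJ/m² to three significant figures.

cos h₀ = −tan(+4.5°) tan(-13.000°) = 0.0182, h₀ = 1.5526 rad.
Bracket: h₀ sin ϕ sin δ + cos ϕ cos δ sin h₀ = 1.5526×0.07846×-0.22495 + 0.99692×0.97437×0.99983 = -0.027403 + 0.971204 = 0.943801.
Q̄ = (S_0/π) × [bracket] = (1361/π) × 0.943801 = 408.87 W/m².
Daily total = Q̄ × 24.00 h × 3600 s/h = 408.87 × 24.00 × 3600 / 10⁶ = 35.33 MJ/m².

35.3 MJ/m²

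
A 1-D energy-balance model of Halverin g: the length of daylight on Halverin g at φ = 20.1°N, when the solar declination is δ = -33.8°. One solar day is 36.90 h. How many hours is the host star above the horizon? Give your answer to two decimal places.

15.54 h

cos H₀ = −tan φ · tan δ = −tan(+20.1°) × tan(-33.800°) = 0.2450, so H₀ = 1.3233 rad = 75.82°.
Daylight = 2H₀/(2π) × 36.90 h = (1.3233/π) × 36.90 = 15.54 h.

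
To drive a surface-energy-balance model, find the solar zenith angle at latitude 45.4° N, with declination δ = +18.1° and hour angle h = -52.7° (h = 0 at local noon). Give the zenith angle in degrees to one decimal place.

cos θ_z = sin φ sin δ + cos φ cos δ cos h = 0.221210 + 0.404441 = 0.625651.
θ_z = arccos(0.625651) = 51.3°.

θ_z = 51.3°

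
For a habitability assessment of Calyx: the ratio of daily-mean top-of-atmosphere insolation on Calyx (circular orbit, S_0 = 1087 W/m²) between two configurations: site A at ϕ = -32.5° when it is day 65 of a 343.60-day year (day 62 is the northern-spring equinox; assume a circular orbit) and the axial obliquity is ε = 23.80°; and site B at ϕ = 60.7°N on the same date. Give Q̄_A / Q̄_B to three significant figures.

Q̄_A / Q̄_B ≈ 1.59

— Configuration A (ϕ=-32.5°):
Solar longitude: L_s = 360° × (65 − 62)/343.60 = 3.143°.
sin δ = sin 23.80° × sin 3.143° = 0.02213, so δ = +1.268°.
cos h₀ = −tan(-32.5°) tan(+1.268°) = 0.0141, h₀ = 1.5567 rad.
Bracket: h₀ sin ϕ sin δ + cos ϕ cos δ sin h₀ = 1.5567×-0.53730×0.02213 + 0.84339×0.99976×0.99990 = -0.018510 + 0.843103 = 0.824593.
Q̄ = (S_0/π) × [bracket] = (1087/π) × 0.824593 = 285.31 W/m².
— Configuration B (ϕ=+60.7°):
cos h₀ = −tan(+60.7°) tan(+1.268°) = -0.0394, h₀ = 1.6102 rad.
Bracket: h₀ sin ϕ sin δ + cos ϕ cos δ sin h₀ = 1.6102×0.87207×0.02213 + 0.48938×0.99976×0.99922 = 0.031075 + 0.488881 = 0.519956.
Q̄ = (S_0/π) × [bracket] = (1087/π) × 0.519956 = 179.91 W/m².
Ratio Q̄_A / Q̄_B = 285.31 / 179.91 = 1.586.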